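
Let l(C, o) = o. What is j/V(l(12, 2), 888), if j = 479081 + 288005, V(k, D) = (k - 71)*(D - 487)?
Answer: -767086/27669 ≈ -27.724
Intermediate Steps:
V(k, D) = (-487 + D)*(-71 + k) (V(k, D) = (-71 + k)*(-487 + D) = (-487 + D)*(-71 + k))
j = 767086
j/V(l(12, 2), 888) = 767086/(34577 - 487*2 - 71*888 + 888*2) = 767086/(34577 - 974 - 63048 + 1776) = 767086/(-27669) = 767086*(-1/27669) = -767086/27669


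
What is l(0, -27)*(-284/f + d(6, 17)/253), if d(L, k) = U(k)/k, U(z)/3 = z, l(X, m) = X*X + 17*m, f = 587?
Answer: 32171769/148511 ≈ 216.63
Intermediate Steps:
l(X, m) = X² + 17*m
U(z) = 3*z
d(L, k) = 3 (d(L, k) = (3*k)/k = 3)
l(0, -27)*(-284/f + d(6, 17)/253) = (0² + 17*(-27))*(-284/587 + 3/253) = (0 - 459)*(-284*1/587 + 3*(1/253)) = -459*(-284/587 + 3/253) = -459*(-70091/148511) = 32171769/148511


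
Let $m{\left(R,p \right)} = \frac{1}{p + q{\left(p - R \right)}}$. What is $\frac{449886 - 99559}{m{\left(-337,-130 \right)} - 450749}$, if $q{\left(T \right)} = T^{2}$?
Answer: $- \frac{205008481}{263774610} \approx -0.77721$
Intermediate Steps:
$m{\left(R,p \right)} = \frac{1}{p + \left(p - R\right)^{2}}$
$\frac{449886 - 99559}{m{\left(-337,-130 \right)} - 450749} = \frac{449886 - 99559}{\frac{1}{-130 + \left(-337 - -130\right)^{2}} - 450749} = \frac{350327}{\frac{1}{-130 + \left(-337 + 130\right)^{2}} - 450749} = \frac{350327}{\frac{1}{-130 + \left(-207\right)^{2}} - 450749} = \frac{350327}{\frac{1}{-130 + 42849} - 450749} = \frac{350327}{\frac{1}{42719} - 450749} = \frac{350327}{- \frac{19255546530}{42719}} = 350327 \left(- \frac{42719}{19255546530}\right) = - \frac{205008481}{263774610}$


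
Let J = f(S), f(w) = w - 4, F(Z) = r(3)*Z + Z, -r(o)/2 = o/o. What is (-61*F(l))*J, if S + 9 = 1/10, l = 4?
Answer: -15738/5 ≈ -3147.6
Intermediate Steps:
r(o) = -2 (r(o) = -2*o/o = -2*1 = -2)
S = -89/10 (S = -9 + 1/10 = -9 + ⅒ = -89/10 ≈ -8.9000)
F(Z) = -Z (F(Z) = -2*Z + Z = -Z)
f(w) = -4 + w
J = -129/10 (J = -4 - 89/10 = -129/10 ≈ -12.900)
(-61*F(l))*J = -(-61)*4*(-129/10) = -61*(-4)*(-129/10) = 244*(-129/10) = -15738/5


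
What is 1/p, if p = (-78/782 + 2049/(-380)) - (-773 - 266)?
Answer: 148580/153558641 ≈ 0.00096758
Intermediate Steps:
p = 153558641/148580 (p = (-78*1/782 + 2049*(-1/380)) - 1*(-1039) = (-39/391 - 2049/380) + 1039 = -815979/148580 + 1039 = 153558641/148580 ≈ 1033.5)
1/p = 1/(153558641/148580) = 148580/153558641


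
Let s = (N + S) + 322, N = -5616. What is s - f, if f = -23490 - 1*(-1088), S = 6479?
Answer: 23587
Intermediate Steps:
f = -22402 (f = -23490 + 1088 = -22402)
s = 1185 (s = (-5616 + 6479) + 322 = 863 + 322 = 1185)
s - f = 1185 - 1*(-22402) = 1185 + 22402 = 23587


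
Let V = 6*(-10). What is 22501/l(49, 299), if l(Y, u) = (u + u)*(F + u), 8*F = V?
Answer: 22501/174317 ≈ 0.12908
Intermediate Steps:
V = -60
F = -15/2 (F = (1/8)*(-60) = -15/2 ≈ -7.5000)
l(Y, u) = 2*u*(-15/2 + u) (l(Y, u) = (u + u)*(-15/2 + u) = (2*u)*(-15/2 + u) = 2*u*(-15/2 + u))
22501/l(49, 299) = 22501/((299*(-15 + 2*299))) = 22501/((299*(-15 + 598))) = 22501/((299*583)) = 22501/174317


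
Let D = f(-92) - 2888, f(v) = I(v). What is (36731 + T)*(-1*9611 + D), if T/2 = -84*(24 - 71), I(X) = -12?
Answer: -558328397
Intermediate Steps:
T = 7896 (T = 2*(-84*(24 - 71)) = 2*(-84*(-47)) = 2*3948 = 7896)
f(v) = -12
D = -2900 (D = -12 - 2888 = -2900)
(36731 + T)*(-1*9611 + D) = (36731 + 7896)*(-1*9611 - 2900) = 44627*(-9611 - 2900) = 44627*(-12511) = -558328397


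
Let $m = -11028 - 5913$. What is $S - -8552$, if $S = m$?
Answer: $-8389$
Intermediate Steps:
$m = -16941$
$S = -16941$
$S - -8552 = -16941 - -8552 = -16941 + 8552 = -8389$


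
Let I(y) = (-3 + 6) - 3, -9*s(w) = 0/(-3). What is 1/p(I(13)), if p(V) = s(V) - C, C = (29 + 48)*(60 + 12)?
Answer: -1/5544 ≈ -0.00018038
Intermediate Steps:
s(w) = 0 (s(w) = -0/(-3) = -0*(-1)/3 = -⅑*0 = 0)
C = 5544 (C = 77*72 = 5544)
I(y) = 0 (I(y) = 3 - 3 = 0)
p(V) = -5544 (p(V) = 0 - 1*5544 = 0 - 5544 = -5544)
1/p(I(13)) = 1/(-5544) = -1/5544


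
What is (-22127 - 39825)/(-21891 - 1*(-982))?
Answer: 61952/20909 ≈ 2.9629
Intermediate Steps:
(-22127 - 39825)/(-21891 - 1*(-982)) = -61952/(-21891 + 982) = -61952/(-20909) = -61952*(-1/20909) = 61952/20909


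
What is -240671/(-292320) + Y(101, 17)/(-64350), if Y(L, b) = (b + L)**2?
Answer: 486033/800800 ≈ 0.60693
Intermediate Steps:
Y(L, b) = (L + b)**2
-240671/(-292320) + Y(101, 17)/(-64350) = -240671/(-292320) + (101 + 17)**2/(-64350) = -240671*(-1/292320) + 118**2*(-1/64350) = 8299/10080 + 13924*(-1/64350) = 8299/10080 - 6962/32175 = 486033/800800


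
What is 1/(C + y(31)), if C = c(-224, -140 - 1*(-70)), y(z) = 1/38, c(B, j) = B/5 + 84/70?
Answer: -190/8279 ≈ -0.022950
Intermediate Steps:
c(B, j) = 6/5 + B/5 (c(B, j) = B*(⅕) + 84*(1/70) = B/5 + 6/5 = 6/5 + B/5)
y(z) = 1/38
C = -218/5 (C = 6/5 + (⅕)*(-224) = 6/5 - 224/5 = -218/5 ≈ -43.600)
1/(C + y(31)) = 1/(-218/5 + 1/38) = 1/(-8279/190) = -190/8279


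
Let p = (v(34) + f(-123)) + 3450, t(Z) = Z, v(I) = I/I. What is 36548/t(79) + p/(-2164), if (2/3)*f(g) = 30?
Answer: 19703422/42739 ≈ 461.02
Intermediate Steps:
v(I) = 1
f(g) = 45 (f(g) = (3/2)*30 = 45)
p = 3496 (p = (1 + 45) + 3450 = 46 + 3450 = 3496)
36548/t(79) + p/(-2164) = 36548/79 + 3496/(-2164) = 36548*(1/79) + 3496*(-1/2164) = 36548/79 - 874/541 = 19703422/42739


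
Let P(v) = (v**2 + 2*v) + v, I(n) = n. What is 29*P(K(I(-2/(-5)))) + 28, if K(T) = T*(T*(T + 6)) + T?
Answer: 3292086/15625 ≈ 210.69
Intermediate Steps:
K(T) = T + T**2*(6 + T) (K(T) = T*(T*(6 + T)) + T = T**2*(6 + T) + T = T + T**2*(6 + T))
P(v) = v**2 + 3*v
29*P(K(I(-2/(-5)))) + 28 = 29*(((-2/(-5))*(1 + (-2/(-5))**2 + 6*(-2/(-5))))*(3 + (-2/(-5))*(1 + (-2/(-5))**2 + 6*(-2/(-5))))) + 28 = 29*(((-2*(-1/5))*(1 + (-2*(-1/5))**2 + 6*(-2*(-1/5))))*(3 + (-2*(-1/5))*(1 + (-2*(-1/5))**2 + 6*(-2*(-1/5))))) + 28 = 29*((2*(1 + (2/5)**2 + 6*(2/5))/5)*(3 + 2*(1 + (2/5)**2 + 6*(2/5))/5)) + 28 = 29*((2*(1 + 4/25 + 12/5)/5)*(3 + 2*(1 + 4/25 + 12/5)/5)) + 28 = 29*(((2/5)*(89/25))*(3 + (2/5)*(89/25))) + 28 = 29*(178*(3 + 178/125)/125) + 28 = 29*((178/125)*(553/125)) + 28 = 29*(98434/15625) + 28 = 2854586/15625 + 28 = 3292086/15625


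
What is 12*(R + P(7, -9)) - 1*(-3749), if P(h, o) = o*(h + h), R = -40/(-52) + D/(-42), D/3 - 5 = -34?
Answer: 206669/91 ≈ 2271.1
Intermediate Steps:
D = -87 (D = 15 + 3*(-34) = 15 - 102 = -87)
R = 517/182 (R = -40/(-52) - 87/(-42) = -40*(-1/52) - 87*(-1/42) = 10/13 + 29/14 = 517/182 ≈ 2.8407)
P(h, o) = 2*h*o (P(h, o) = o*(2*h) = 2*h*o)
12*(R + P(7, -9)) - 1*(-3749) = 12*(517/182 + 2*7*(-9)) - 1*(-3749) = 12*(517/182 - 126) + 3749 = 12*(-22415/182) + 3749 = -134490/91 + 3749 = 206669/91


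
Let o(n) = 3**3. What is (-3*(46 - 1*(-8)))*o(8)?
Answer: -4374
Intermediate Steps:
o(n) = 27
(-3*(46 - 1*(-8)))*o(8) = -3*(46 - 1*(-8))*27 = -3*(46 + 8)*27 = -3*54*27 = -162*27 = -4374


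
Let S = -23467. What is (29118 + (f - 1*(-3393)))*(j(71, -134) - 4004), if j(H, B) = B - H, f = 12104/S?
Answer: -3211145150397/23467 ≈ -1.3684e+8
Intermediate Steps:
f = -12104/23467 (f = 12104/(-23467) = 12104*(-1/23467) = -12104/23467 ≈ -0.51579)
(29118 + (f - 1*(-3393)))*(j(71, -134) - 4004) = (29118 + (-12104/23467 - 1*(-3393)))*((-134 - 1*71) - 4004) = (29118 + (-12104/23467 + 3393))*((-134 - 71) - 4004) = (29118 + 79611427/23467)*(-205 - 4004) = (762923533/23467)*(-4209) = -3211145150397/23467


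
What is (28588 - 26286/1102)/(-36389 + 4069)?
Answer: -3147769/3561664 ≈ -0.88379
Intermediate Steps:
(28588 - 26286/1102)/(-36389 + 4069) = (28588 - 26286*1/1102)/(-32320) = (28588 - 13143/551)*(-1/32320) = (15738845/551)*(-1/32320) = -3147769/3561664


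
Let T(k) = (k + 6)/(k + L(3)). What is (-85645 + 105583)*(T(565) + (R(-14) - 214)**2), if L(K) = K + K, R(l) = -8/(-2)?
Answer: 879285738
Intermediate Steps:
R(l) = 4 (R(l) = -8*(-1/2) = 4)
L(K) = 2*K
T(k) = 1 (T(k) = (k + 6)/(k + 2*3) = (6 + k)/(k + 6) = (6 + k)/(6 + k) = 1)
(-85645 + 105583)*(T(565) + (R(-14) - 214)**2) = (-85645 + 105583)*(1 + (4 - 214)**2) = 19938*(1 + (-210)**2) = 19938*(1 + 44100) = 19938*44101 = 879285738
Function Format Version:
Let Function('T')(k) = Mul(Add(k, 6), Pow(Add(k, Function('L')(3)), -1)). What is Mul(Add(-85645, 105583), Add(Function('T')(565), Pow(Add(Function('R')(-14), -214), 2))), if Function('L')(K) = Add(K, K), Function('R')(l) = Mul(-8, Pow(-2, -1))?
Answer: 879285738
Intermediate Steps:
Function('R')(l) = 4 (Function('R')(l) = Mul(-8, Rational(-1, 2)) = 4)
Function('L')(K) = Mul(2, K)
Function('T')(k) = 1 (Function('T')(k) = Mul(Add(k, 6), Pow(Add(k, Mul(2, 3)), -1)) = Mul(Add(6, k), Pow(Add(k, 6), -1)) = Mul(Add(6, k), Pow(Add(6, k), -1)) = 1)
Mul(Add(-85645, 105583), Add(Function('T')(565), Pow(Add(Function('R')(-14), -214), 2))) = Mul(Add(-85645, 105583), Add(1, Pow(Add(4, -214), 2))) = Mul(19938, Add(1, Pow(-210, 2))) = Mul(19938, Add(1, 44100)) = Mul(19938, 44101) = 879285738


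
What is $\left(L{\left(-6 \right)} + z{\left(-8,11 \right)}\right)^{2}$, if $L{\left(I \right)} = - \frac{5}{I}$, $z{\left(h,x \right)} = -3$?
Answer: $\frac{169}{36} \approx 4.6944$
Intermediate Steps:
$\left(L{\left(-6 \right)} + z{\left(-8,11 \right)}\right)^{2} = \left(- \frac{5}{-6} - 3\right)^{2} = \left(\left(-5\right) \left(- \frac{1}{6}\right) - 3\right)^{2} = \left(\frac{5}{6} - 3\right)^{2} = \left(- \frac{13}{6}\right)^{2} = \frac{169}{36}$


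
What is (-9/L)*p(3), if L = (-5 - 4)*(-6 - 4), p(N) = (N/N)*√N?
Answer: -√3/10 ≈ -0.17321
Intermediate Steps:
p(N) = √N (p(N) = 1*√N = √N)
L = 90 (L = -9*(-10) = 90)
(-9/L)*p(3) = (-9/90)*√3 = (-9*1/90)*√3 = -√3/10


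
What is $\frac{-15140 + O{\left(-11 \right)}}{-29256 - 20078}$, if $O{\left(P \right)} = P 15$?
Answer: $\frac{15305}{49334} \approx 0.31023$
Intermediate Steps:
$O{\left(P \right)} = 15 P$
$\frac{-15140 + O{\left(-11 \right)}}{-29256 - 20078} = \frac{-15140 + 15 \left(-11\right)}{-29256 - 20078} = \frac{-15140 - 165}{-49334} = \left(-15305\right) \left(- \frac{1}{49334}\right) = \frac{15305}{49334}$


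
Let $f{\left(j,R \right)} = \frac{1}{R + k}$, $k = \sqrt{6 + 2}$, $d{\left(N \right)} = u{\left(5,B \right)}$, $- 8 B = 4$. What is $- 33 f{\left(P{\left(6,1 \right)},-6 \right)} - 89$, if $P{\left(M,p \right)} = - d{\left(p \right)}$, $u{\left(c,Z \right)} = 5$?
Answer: $- \frac{1147}{14} + \frac{33 \sqrt{2}}{14} \approx -78.595$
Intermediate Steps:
$B = - \frac{1}{2}$ ($B = \left(- \frac{1}{8}\right) 4 = - \frac{1}{2} \approx -0.5$)
$d{\left(N \right)} = 5$
$k = 2 \sqrt{2}$ ($k = \sqrt{8} = 2 \sqrt{2} \approx 2.8284$)
$P{\left(M,p \right)} = -5$ ($P{\left(M,p \right)} = \left(-1\right) 5 = -5$)
$f{\left(j,R \right)} = \frac{1}{R + 2 \sqrt{2}}$
$- 33 f{\left(P{\left(6,1 \right)},-6 \right)} - 89 = - \frac{33}{-6 + 2 \sqrt{2}} - 89 = -89 - \frac{33}{-6 + 2 \sqrt{2}}$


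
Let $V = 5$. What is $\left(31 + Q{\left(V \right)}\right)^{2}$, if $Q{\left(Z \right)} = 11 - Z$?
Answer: $1369$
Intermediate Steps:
$\left(31 + Q{\left(V \right)}\right)^{2} = \left(31 + \left(11 - 5\right)\right)^{2} = \left(31 + 6\right)^{2} = 37^{2} = 1369$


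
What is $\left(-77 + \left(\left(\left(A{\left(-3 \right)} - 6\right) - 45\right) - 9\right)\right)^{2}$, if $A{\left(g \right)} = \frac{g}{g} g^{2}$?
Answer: $16384$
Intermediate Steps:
$A{\left(g \right)} = g^{2}$ ($A{\left(g \right)} = 1 g^{2} = g^{2}$)
$\left(-77 + \left(\left(\left(A{\left(-3 \right)} - 6\right) - 45\right) - 9\right)\right)^{2} = \left(-77 - 51\right)^{2} = \left(-128\right)^{2} = 16384$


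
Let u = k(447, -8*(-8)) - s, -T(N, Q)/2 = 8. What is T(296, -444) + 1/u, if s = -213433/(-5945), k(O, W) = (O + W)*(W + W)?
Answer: -6218188087/388637127 ≈ -16.000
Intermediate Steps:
k(O, W) = 2*W*(O + W) (k(O, W) = (O + W)*(2*W) = 2*W*(O + W))
T(N, Q) = -16 (T(N, Q) = -2*8 = -16)
s = 213433/5945 (s = -213433*(-1/5945) = 213433/5945 ≈ 35.901)
u = 388637127/5945 (u = 2*(-8*(-8))*(447 - 8*(-8)) - 1*213433/5945 = 2*64*(447 + 64) - 213433/5945 = 2*64*511 - 213433/5945 = 65408 - 213433/5945 = 388637127/5945 ≈ 65372.)
T(296, -444) + 1/u = -16 + 1/(388637127/5945) = -16 + 5945/388637127 = -6218188087/388637127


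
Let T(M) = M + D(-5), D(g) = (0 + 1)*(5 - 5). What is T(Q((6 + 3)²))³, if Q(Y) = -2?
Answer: -8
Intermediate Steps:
D(g) = 0 (D(g) = 1*0 = 0)
T(M) = M (T(M) = M + 0 = M)
T(Q((6 + 3)²))³ = (-2)³ = -8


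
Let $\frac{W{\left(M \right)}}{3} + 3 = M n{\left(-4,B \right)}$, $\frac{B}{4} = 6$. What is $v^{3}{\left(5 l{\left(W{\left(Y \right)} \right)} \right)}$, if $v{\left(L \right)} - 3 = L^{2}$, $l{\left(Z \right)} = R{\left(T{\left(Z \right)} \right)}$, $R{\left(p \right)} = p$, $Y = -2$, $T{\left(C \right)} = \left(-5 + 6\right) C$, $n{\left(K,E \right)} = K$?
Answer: $178263433152$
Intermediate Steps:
$B = 24$ ($B = 4 \cdot 6 = 24$)
$T{\left(C \right)} = C$ ($T{\left(C \right)} = 1 C = C$)
$W{\left(M \right)} = -9 - 12 M$ ($W{\left(M \right)} = -9 + 3 M \left(-4\right) = -9 + 3 \left(- 4 M\right) = -9 - 12 M$)
$l{\left(Z \right)} = Z$
$v{\left(L \right)} = 3 + L^{2}$
$v^{3}{\left(5 l{\left(W{\left(Y \right)} \right)} \right)} = \left(3 + \left(5 \left(-9 - -24\right)\right)^{2}\right)^{3} = \left(3 + \left(5 \left(-9 + 24\right)\right)^{2}\right)^{3} = \left(3 + \left(5 \cdot 15\right)^{2}\right)^{3} = \left(3 + 75^{2}\right)^{3} = \left(3 + 5625\right)^{3} = 5628^{3} = 178263433152$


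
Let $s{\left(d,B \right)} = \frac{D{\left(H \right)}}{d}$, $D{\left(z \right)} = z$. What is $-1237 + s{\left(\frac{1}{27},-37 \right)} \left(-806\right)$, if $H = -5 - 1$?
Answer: $129335$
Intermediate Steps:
$H = -6$ ($H = -5 - 1 = -6$)
$s{\left(d,B \right)} = - \frac{6}{d}$
$-1237 + s{\left(\frac{1}{27},-37 \right)} \left(-806\right) = -1237 + - \frac{6}{\frac{1}{27}} \left(-806\right) = -1237 + - 6 \frac{1}{\frac{1}{27}} \left(-806\right) = -1237 + \left(-6\right) 27 \left(-806\right) = -1237 - -130572 = -1237 + 130572 = 129335$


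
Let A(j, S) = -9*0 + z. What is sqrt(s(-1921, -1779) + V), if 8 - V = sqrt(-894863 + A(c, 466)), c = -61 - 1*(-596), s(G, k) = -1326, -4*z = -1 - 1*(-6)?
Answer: sqrt(-5272 - 2*I*sqrt(3579457))/2 ≈ 12.336 - 38.343*I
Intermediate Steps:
z = -5/4 (z = -(-1 - 1*(-6))/4 = -(-1 + 6)/4 = -1/4*5 = -5/4 ≈ -1.2500)
c = 535 (c = -61 + 596 = 535)
A(j, S) = -5/4 (A(j, S) = -9*0 - 5/4 = 0 - 5/4 = -5/4)
V = 8 - I*sqrt(3579457)/2 (V = 8 - sqrt(-894863 - 5/4) = 8 - sqrt(-3579457/4) = 8 - I*sqrt(3579457)/2 ≈ 8.0 - 945.97*I)
sqrt(s(-1921, -1779) + V) = sqrt(-1326 + (8 - I*sqrt(3579457)/2)) = sqrt(-1318 - I*sqrt(3579457)/2)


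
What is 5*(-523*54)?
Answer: -141210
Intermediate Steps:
5*(-523*54) = 5*(-28242) = -141210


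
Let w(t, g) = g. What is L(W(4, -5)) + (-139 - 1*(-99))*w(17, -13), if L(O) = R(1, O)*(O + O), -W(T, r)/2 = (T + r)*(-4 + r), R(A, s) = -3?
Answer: 628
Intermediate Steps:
W(T, r) = -2*(-4 + r)*(T + r) (W(T, r) = -2*(T + r)*(-4 + r) = -2*(-4 + r)*(T + r))
L(O) = -6*O (L(O) = -3*(O + O) = -6*O)
L(W(4, -5)) + (-139 - 1*(-99))*w(17, -13) = -6*(-2*(-5)² + 8*4 + 8*(-5) - 2*4*(-5)) + (-139 - 1*(-99))*(-13) = -6*(-2*25 + 32 - 40 + 40) + (-139 + 99)*(-13) = -6*(-50 + 32 - 40 + 40) - 40*(-13) = -6*(-18) + 520 = 108 + 520 = 628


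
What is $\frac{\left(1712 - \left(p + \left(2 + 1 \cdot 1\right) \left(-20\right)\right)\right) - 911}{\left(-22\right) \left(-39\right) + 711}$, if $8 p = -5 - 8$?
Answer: $\frac{6901}{12552} \approx 0.54979$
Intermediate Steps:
$p = - \frac{13}{8}$ ($p = \frac{-5 - 8}{8} = \frac{1}{8} \left(-13\right) = - \frac{13}{8} \approx -1.625$)
$\frac{\left(1712 - \left(p + \left(2 + 1 \cdot 1\right) \left(-20\right)\right)\right) - 911}{\left(-22\right) \left(-39\right) + 711} = \frac{\left(1712 - \left(- \frac{13}{8} + \left(2 + 1 \cdot 1\right) \left(-20\right)\right)\right) - 911}{\left(-22\right) \left(-39\right) + 711} = \frac{\left(1712 - \left(- \frac{13}{8} + \left(2 + 1\right) \left(-20\right)\right)\right) - 911}{858 + 711} = \frac{\left(1712 - \left(- \frac{13}{8} + 3 \left(-20\right)\right)\right) - 911}{1569} = \left(\left(1712 - \left(- \frac{13}{8} - 60\right)\right) - 911\right) \frac{1}{1569} = \left(\left(1712 - - \frac{493}{8}\right) - 911\right) \frac{1}{1569} = \left(\left(1712 + \frac{493}{8}\right) - 911\right) \frac{1}{1569} = \left(\frac{14189}{8} - 911\right) \frac{1}{1569} = \frac{6901}{8} \cdot \frac{1}{1569} = \frac{6901}{12552}$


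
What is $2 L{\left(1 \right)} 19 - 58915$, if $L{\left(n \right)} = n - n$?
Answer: $-58915$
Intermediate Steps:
$L{\left(n \right)} = 0$
$2 L{\left(1 \right)} 19 - 58915 = 2 \cdot 0 \cdot 19 - 58915 = 0 \cdot 19 - 58915 = 0 - 58915 = -58915$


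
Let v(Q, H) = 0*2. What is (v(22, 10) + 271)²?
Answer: 73441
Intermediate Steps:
v(Q, H) = 0
(v(22, 10) + 271)² = (0 + 271)² = 271² = 73441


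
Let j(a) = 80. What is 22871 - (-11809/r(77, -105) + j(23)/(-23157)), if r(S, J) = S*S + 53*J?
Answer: 27579504863/1204164 ≈ 22903.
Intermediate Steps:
r(S, J) = S² + 53*J
22871 - (-11809/r(77, -105) + j(23)/(-23157)) = 22871 - (-11809/(77² + 53*(-105)) + 80/(-23157)) = 22871 - (-11809/(5929 - 5565) + 80*(-1/23157)) = 22871 - (-11809/364 - 80/23157) = 22871 - (-11809*1/364 - 80/23157) = 22871 - (-1687/52 - 80/23157) = 22871 - 1*(-39070019/1204164) = 22871 + 39070019/1204164 = 27579504863/1204164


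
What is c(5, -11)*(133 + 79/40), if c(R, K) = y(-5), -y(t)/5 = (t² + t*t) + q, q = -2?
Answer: -32394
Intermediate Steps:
y(t) = 10 - 10*t² (y(t) = -5*((t² + t*t) - 2) = -5*((t² + t²) - 2) = -5*(2*t² - 2) = -5*(-2 + 2*t²) = 10 - 10*t²)
c(R, K) = -240 (c(R, K) = 10 - 10*(-5)² = 10 - 10*25 = 10 - 250 = -240)
c(5, -11)*(133 + 79/40) = -240*(133 + 79/40) = -240*5399/40 = -32394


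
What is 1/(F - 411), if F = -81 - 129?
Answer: -1/621 ≈ -0.0016103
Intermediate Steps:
F = -210
1/(F - 411) = 1/(-210 - 411) = 1/(-621) = -1/621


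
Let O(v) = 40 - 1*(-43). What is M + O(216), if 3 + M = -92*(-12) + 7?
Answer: 1191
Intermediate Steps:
O(v) = 83 (O(v) = 40 + 43 = 83)
M = 1108 (M = -3 + (-92*(-12) + 7) = -3 + (1104 + 7) = -3 + 1111 = 1108)
M + O(216) = 1108 + 83 = 1191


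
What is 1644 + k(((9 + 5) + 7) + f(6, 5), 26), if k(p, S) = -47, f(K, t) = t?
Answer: 1597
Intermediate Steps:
1644 + k(((9 + 5) + 7) + f(6, 5), 26) = 1644 - 47 = 1597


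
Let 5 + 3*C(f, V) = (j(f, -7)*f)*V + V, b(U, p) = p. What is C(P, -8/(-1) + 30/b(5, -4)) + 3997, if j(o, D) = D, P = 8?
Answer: 23917/6 ≈ 3986.2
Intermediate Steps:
C(f, V) = -5/3 + V/3 - 7*V*f/3 (C(f, V) = -5/3 + ((-7*f)*V + V)/3 = -5/3 + (-7*V*f + V)/3 = -5/3 + (V - 7*V*f)/3 = -5/3 + (V/3 - 7*V*f/3) = -5/3 + V/3 - 7*V*f/3)
C(P, -8/(-1) + 30/b(5, -4)) + 3997 = (-5/3 + (-8/(-1) + 30/(-4))/3 - 7/3*(-8/(-1) + 30/(-4))*8) + 3997 = (-5/3 + (-8*(-1) + 30*(-1/4))/3 - 7/3*(-8*(-1) + 30*(-1/4))*8) + 3997 = (-5/3 + (8 - 15/2)/3 - 7/3*(8 - 15/2)*8) + 3997 = (-5/3 + (1/3)*(1/2) - 7/3*1/2*8) + 3997 = (-5/3 + 1/6 - 28/3) + 3997 = -65/6 + 3997 = 23917/6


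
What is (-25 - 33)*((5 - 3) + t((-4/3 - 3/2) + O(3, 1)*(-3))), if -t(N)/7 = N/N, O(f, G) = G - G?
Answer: 290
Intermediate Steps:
O(f, G) = 0
t(N) = -7 (t(N) = -7*N/N = -7*1 = -7)
(-25 - 33)*((5 - 3) + t((-4/3 - 3/2) + O(3, 1)*(-3))) = (-25 - 33)*((5 - 3) - 7) = -58*(2 - 7) = -58*(-5) = 290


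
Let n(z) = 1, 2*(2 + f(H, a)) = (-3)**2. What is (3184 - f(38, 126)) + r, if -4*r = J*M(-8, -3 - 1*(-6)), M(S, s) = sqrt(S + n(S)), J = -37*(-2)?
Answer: 6363/2 - 37*I*sqrt(7)/2 ≈ 3181.5 - 48.946*I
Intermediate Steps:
J = 74
f(H, a) = 5/2 (f(H, a) = -2 + (1/2)*(-3)**2 = -2 + (1/2)*9 = -2 + 9/2 = 5/2)
M(S, s) = sqrt(1 + S) (M(S, s) = sqrt(S + 1) = sqrt(1 + S))
r = -37*I*sqrt(7)/2 (r = -37*sqrt(1 - 8)/2 = -37*sqrt(-7)/2 = -37*I*sqrt(7)/2 ≈ -48.946*I)
(3184 - f(38, 126)) + r = (3184 - 1*5/2) - 37*I*sqrt(7)/2 = (3184 - 5/2) - 37*I*sqrt(7)/2 = 6363/2 - 37*I*sqrt(7)/2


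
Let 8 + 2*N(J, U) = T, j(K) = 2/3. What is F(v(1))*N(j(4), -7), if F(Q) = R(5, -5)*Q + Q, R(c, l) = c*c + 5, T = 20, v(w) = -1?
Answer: -186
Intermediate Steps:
j(K) = ⅔ (j(K) = 2*(⅓) = ⅔)
R(c, l) = 5 + c² (R(c, l) = c² + 5 = 5 + c²)
N(J, U) = 6 (N(J, U) = -4 + (½)*20 = -4 + 10 = 6)
F(Q) = 31*Q (F(Q) = (5 + 5²)*Q + Q = (5 + 25)*Q + Q = 30*Q + Q = 31*Q)
F(v(1))*N(j(4), -7) = (31*(-1))*6 = -31*6 = -186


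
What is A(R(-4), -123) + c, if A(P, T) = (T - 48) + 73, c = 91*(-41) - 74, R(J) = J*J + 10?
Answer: -3903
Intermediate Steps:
R(J) = 10 + J² (R(J) = J² + 10 = 10 + J²)
c = -3805 (c = -3731 - 74 = -3805)
A(P, T) = 25 + T (A(P, T) = (-48 + T) + 73 = 25 + T)
A(R(-4), -123) + c = (25 - 123) - 3805 = -98 - 3805 = -3903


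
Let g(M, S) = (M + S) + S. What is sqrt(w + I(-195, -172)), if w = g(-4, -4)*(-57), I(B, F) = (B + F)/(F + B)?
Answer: sqrt(685) ≈ 26.173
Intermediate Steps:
I(B, F) = 1 (I(B, F) = (B + F)/(B + F) = 1)
g(M, S) = M + 2*S
w = 684 (w = (-4 + 2*(-4))*(-57) = (-4 - 8)*(-57) = -12*(-57) = 684)
sqrt(w + I(-195, -172)) = sqrt(684 + 1) = sqrt(685)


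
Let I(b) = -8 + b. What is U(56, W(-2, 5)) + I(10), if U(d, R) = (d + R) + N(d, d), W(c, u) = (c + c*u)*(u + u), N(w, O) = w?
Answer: -6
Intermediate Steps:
W(c, u) = 2*u*(c + c*u) (W(c, u) = (c + c*u)*(2*u) = 2*u*(c + c*u))
U(d, R) = R + 2*d (U(d, R) = (d + R) + d = (R + d) + d = R + 2*d)
U(56, W(-2, 5)) + I(10) = (2*(-2)*5*(1 + 5) + 2*56) + (-8 + 10) = (2*(-2)*5*6 + 112) + 2 = (-120 + 112) + 2 = -8 + 2 = -6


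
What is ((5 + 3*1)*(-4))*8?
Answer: -256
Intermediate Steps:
((5 + 3*1)*(-4))*8 = ((5 + 3)*(-4))*8 = (8*(-4))*8 = -32*8 = -256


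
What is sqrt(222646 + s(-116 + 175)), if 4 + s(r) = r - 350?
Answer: sqrt(222351) ≈ 471.54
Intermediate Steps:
s(r) = -354 + r (s(r) = -4 + (r - 350) = -4 + (-350 + r) = -354 + r)
sqrt(222646 + s(-116 + 175)) = sqrt(222646 + (-354 + (-116 + 175))) = sqrt(222646 + (-354 + 59)) = sqrt(222646 - 295) = sqrt(222351)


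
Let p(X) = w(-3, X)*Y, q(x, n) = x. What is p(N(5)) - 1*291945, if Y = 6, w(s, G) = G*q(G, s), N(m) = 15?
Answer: -290595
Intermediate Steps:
w(s, G) = G² (w(s, G) = G*G = G²)
p(X) = 6*X² (p(X) = X²*6 = 6*X²)
p(N(5)) - 1*291945 = 6*15² - 1*291945 = 6*225 - 291945 = 1350 - 291945 = -290595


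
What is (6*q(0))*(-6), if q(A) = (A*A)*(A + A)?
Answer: 0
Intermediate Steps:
q(A) = 2*A**3 (q(A) = A**2*(2*A) = 2*A**3)
(6*q(0))*(-6) = (6*(2*0**3))*(-6) = (6*(2*0))*(-6) = (6*0)*(-6) = 0*(-6) = 0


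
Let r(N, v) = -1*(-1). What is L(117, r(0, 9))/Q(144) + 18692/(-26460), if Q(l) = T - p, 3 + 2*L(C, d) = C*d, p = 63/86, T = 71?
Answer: 4187791/39974445 ≈ 0.10476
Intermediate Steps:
p = 63/86 (p = 63*(1/86) = 63/86 ≈ 0.73256)
r(N, v) = 1
L(C, d) = -3/2 + C*d/2 (L(C, d) = -3/2 + (C*d)/2 = -3/2 + C*d/2)
Q(l) = 6043/86 (Q(l) = 71 - 1*63/86 = 71 - 63/86 = 6043/86)
L(117, r(0, 9))/Q(144) + 18692/(-26460) = (-3/2 + (½)*117*1)/(6043/86) + 18692/(-26460) = (-3/2 + 117/2)*(86/6043) + 18692*(-1/26460) = 57*(86/6043) - 4673/6615 = 4902/6043 - 4673/6615 = 4187791/39974445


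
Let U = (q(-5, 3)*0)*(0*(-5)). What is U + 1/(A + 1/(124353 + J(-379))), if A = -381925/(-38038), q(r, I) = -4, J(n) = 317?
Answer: 13028015/130809417 ≈ 0.099595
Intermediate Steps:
A = 381925/38038 (A = -381925*(-1/38038) = 381925/38038 ≈ 10.041)
U = 0 (U = (-4*0)*(0*(-5)) = 0*0 = 0)
U + 1/(A + 1/(124353 + J(-379))) = 0 + 1/(381925/38038 + 1/(124353 + 317)) = 0 + 1/(381925/38038 + 1/124670) = 0 + 1/(130809417/13028015) = 0 + 13028015/130809417 = 13028015/130809417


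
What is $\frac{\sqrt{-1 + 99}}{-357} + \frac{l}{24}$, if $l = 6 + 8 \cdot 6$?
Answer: $\frac{9}{4} - \frac{\sqrt{2}}{51} \approx 2.2223$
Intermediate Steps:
$l = 54$ ($l = 6 + 48 = 54$)
$\frac{\sqrt{-1 + 99}}{-357} + \frac{l}{24} = \frac{\sqrt{-1 + 99}}{-357} + \frac{54}{24} = \sqrt{98} \left(- \frac{1}{357}\right) + 54 \cdot \frac{1}{24} = 7 \sqrt{2} \left(- \frac{1}{357}\right) + \frac{9}{4} = - \frac{\sqrt{2}}{51} + \frac{9}{4} = \frac{9}{4} - \frac{\sqrt{2}}{51}$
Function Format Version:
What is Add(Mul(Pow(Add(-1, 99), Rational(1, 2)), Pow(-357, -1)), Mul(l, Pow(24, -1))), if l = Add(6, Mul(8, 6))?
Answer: Add(Rational(9, 4), Mul(Rational(-1, 51), Pow(2, Rational(1, 2)))) ≈ 2.2223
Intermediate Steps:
l = 54 (l = Add(6, 48) = 54)
Add(Mul(Pow(Add(-1, 99), Rational(1, 2)), Pow(-357, -1)), Mul(l, Pow(24, -1))) = Add(Mul(Pow(Add(-1, 99), Rational(1, 2)), Pow(-357, -1)), Mul(54, Pow(24, -1))) = Add(Mul(Pow(98, Rational(1, 2)), Rational(-1, 357)), Mul(54, Rational(1, 24))) = Add(Mul(Mul(7, Pow(2, Rational(1, 2))), Rational(-1, 357)), Rational(9, 4)) = Add(Mul(Rational(-1, 51), Pow(2, Rational(1, 2))), Rational(9, 4)) = Add(Rational(9, 4), Mul(Rational(-1, 51), Pow(2, Rational(1, 2))))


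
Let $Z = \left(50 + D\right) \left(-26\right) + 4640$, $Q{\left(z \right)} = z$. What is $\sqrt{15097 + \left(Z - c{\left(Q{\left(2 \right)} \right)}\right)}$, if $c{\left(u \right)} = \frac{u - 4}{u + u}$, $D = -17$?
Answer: $\frac{\sqrt{75518}}{2} \approx 137.4$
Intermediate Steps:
$c{\left(u \right)} = \frac{-4 + u}{2 u}$
$Z = 3782$ ($Z = \left(50 - 17\right) \left(-26\right) + 4640 = 33 \left(-26\right) + 4640 = -858 + 4640 = 3782$)
$\sqrt{15097 + \left(Z - c{\left(Q{\left(2 \right)} \right)}\right)} = \sqrt{15097 + \left(3782 - \frac{-4 + 2}{2 \cdot 2}\right)} = \sqrt{15097 + \left(3782 - \frac{1}{2} \cdot \frac{1}{2} \left(-2\right)\right)} = \sqrt{15097 + \left(3782 - - \frac{1}{2}\right)} = \sqrt{15097 + \left(3782 + \frac{1}{2}\right)} = \sqrt{15097 + \frac{7565}{2}} = \sqrt{\frac{37759}{2}} = \frac{\sqrt{75518}}{2}$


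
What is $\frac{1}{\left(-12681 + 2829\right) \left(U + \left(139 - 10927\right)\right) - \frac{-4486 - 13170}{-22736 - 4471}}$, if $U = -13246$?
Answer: $\frac{27207}{6442154192720} \approx 4.2233 \cdot 10^{-9}$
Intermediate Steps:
$\frac{1}{\left(-12681 + 2829\right) \left(U + \left(139 - 10927\right)\right) - \frac{-4486 - 13170}{-22736 - 4471}} = \frac{1}{\left(-12681 + 2829\right) \left(-13246 + \left(139 - 10927\right)\right) - \frac{-4486 - 13170}{-22736 - 4471}} = \frac{1}{- 9852 \left(-13246 + \left(139 - 10927\right)\right) - - \frac{17656}{-27207}} = \frac{1}{- 9852 \left(-13246 - 10788\right) - \left(-17656\right) \left(- \frac{1}{27207}\right)} = \frac{1}{\left(-9852\right) \left(-24034\right) - \frac{17656}{27207}} = \frac{1}{236782968 - \frac{17656}{27207}} = \frac{1}{\frac{6442154192720}{27207}} = \frac{27207}{6442154192720}$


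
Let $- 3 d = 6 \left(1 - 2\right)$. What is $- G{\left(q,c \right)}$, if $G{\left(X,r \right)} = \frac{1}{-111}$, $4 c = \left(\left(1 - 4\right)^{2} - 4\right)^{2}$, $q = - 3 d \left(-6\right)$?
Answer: $\frac{1}{111} \approx 0.009009$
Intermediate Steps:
$d = 2$ ($d = - \frac{6 \left(1 - 2\right)}{3} = - \frac{6 \left(-1\right)}{3} = \left(- \frac{1}{3}\right) \left(-6\right) = 2$)
$q = 36$ ($q = \left(-3\right) 2 \left(-6\right) = \left(-6\right) \left(-6\right) = 36$)
$c = \frac{25}{4}$ ($c = \frac{\left(\left(1 - 4\right)^{2} - 4\right)^{2}}{4} = \frac{\left(\left(-3\right)^{2} - 4\right)^{2}}{4} = \frac{\left(9 - 4\right)^{2}}{4} = \frac{5^{2}}{4} = \frac{1}{4} \cdot 25 = \frac{25}{4} \approx 6.25$)
$G{\left(X,r \right)} = - \frac{1}{111}$
$- G{\left(q,c \right)} = \left(-1\right) \left(- \frac{1}{111}\right) = \frac{1}{111}$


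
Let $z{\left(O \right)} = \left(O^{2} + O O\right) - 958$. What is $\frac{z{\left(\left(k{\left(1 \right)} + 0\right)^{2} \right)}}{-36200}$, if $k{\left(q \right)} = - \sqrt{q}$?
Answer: $\frac{239}{9050} \approx 0.026409$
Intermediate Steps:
$z{\left(O \right)} = -958 + 2 O^{2}$ ($z{\left(O \right)} = \left(O^{2} + O^{2}\right) - 958 = 2 O^{2} - 958 = -958 + 2 O^{2}$)
$\frac{z{\left(\left(k{\left(1 \right)} + 0\right)^{2} \right)}}{-36200} = \frac{-958 + 2 \left(\left(- \sqrt{1} + 0\right)^{2}\right)^{2}}{-36200} = \left(-958 + 2 \left(\left(\left(-1\right) 1 + 0\right)^{2}\right)^{2}\right) \left(- \frac{1}{36200}\right) = \left(-958 + 2 \left(\left(-1 + 0\right)^{2}\right)^{2}\right) \left(- \frac{1}{36200}\right) = \left(-958 + 2 \left(\left(-1\right)^{2}\right)^{2}\right) \left(- \frac{1}{36200}\right) = \left(-958 + 2 \cdot 1^{2}\right) \left(- \frac{1}{36200}\right) = \left(-958 + 2 \cdot 1\right) \left(- \frac{1}{36200}\right) = \left(-958 + 2\right) \left(- \frac{1}{36200}\right) = \left(-956\right) \left(- \frac{1}{36200}\right) = \frac{239}{9050}$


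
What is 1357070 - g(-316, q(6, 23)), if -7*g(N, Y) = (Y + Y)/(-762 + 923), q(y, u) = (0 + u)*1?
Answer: 66496432/49 ≈ 1.3571e+6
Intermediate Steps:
q(y, u) = u (q(y, u) = u*1 = u)
g(N, Y) = -2*Y/1127 (g(N, Y) = -(Y + Y)/(7*(-762 + 923)) = -2*Y/(7*161) = -2*Y/1127)
1357070 - g(-316, q(6, 23)) = 1357070 - (-2)*23/1127 = 1357070 - 1*(-2/49) = 1357070 + 2/49 = 66496432/49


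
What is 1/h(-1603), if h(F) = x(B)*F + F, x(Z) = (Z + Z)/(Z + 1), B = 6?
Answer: -1/4351 ≈ -0.00022983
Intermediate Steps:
x(Z) = 2*Z/(1 + Z) (x(Z) = (2*Z)/(1 + Z) = 2*Z/(1 + Z))
h(F) = 19*F/7 (h(F) = (2*6/(1 + 6))*F + F = (2*6/7)*F + F = (2*6*(⅐))*F + F = 12*F/7 + F = 19*F/7)
1/h(-1603) = 1/((19/7)*(-1603)) = 1/(-4351) = -1/4351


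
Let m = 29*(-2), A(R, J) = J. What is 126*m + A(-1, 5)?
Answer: -7303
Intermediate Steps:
m = -58
126*m + A(-1, 5) = 126*(-58) + 5 = -7308 + 5 = -7303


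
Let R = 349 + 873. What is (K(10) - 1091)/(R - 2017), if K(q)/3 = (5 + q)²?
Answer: 416/795 ≈ 0.52327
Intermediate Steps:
K(q) = 3*(5 + q)²
R = 1222
(K(10) - 1091)/(R - 2017) = (3*(5 + 10)² - 1091)/(1222 - 2017) = (3*15² - 1091)/(-795) = (3*225 - 1091)*(-1/795) = (675 - 1091)*(-1/795) = -416*(-1/795) = 416/795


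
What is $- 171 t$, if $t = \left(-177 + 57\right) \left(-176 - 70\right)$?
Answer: $-5047920$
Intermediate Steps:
$t = 29520$ ($t = \left(-120\right) \left(-246\right) = 29520$)
$- 171 t = \left(-171\right) 29520 = -5047920$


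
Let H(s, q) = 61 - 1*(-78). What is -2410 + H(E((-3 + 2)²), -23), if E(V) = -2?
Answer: -2271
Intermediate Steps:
H(s, q) = 139 (H(s, q) = 61 + 78 = 139)
-2410 + H(E((-3 + 2)²), -23) = -2410 + 139 = -2271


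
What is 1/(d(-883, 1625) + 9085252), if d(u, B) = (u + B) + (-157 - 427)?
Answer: 1/9085410 ≈ 1.1007e-7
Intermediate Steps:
d(u, B) = -584 + B + u (d(u, B) = (B + u) - 584 = -584 + B + u)
1/(d(-883, 1625) + 9085252) = 1/((-584 + 1625 - 883) + 9085252) = 1/(158 + 9085252) = 1/9085410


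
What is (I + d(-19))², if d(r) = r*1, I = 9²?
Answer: 3844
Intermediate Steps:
I = 81
d(r) = r
(I + d(-19))² = (81 - 19)² = 62² = 3844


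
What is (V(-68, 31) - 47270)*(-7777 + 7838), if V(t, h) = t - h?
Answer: -2889509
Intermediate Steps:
(V(-68, 31) - 47270)*(-7777 + 7838) = ((-68 - 1*31) - 47270)*(-7777 + 7838) = ((-68 - 31) - 47270)*61 = (-99 - 47270)*61 = -47369*61 = -2889509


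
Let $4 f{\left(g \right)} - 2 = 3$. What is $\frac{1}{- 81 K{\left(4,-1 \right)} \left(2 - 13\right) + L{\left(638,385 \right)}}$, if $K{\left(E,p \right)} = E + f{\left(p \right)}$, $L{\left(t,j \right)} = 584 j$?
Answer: $\frac{4}{918071} \approx 4.357 \cdot 10^{-6}$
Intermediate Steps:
$f{\left(g \right)} = \frac{5}{4}$ ($f{\left(g \right)} = \frac{1}{2} + \frac{1}{4} \cdot 3 = \frac{1}{2} + \frac{3}{4} = \frac{5}{4}$)
$K{\left(E,p \right)} = \frac{5}{4} + E$ ($K{\left(E,p \right)} = E + \frac{5}{4} = \frac{5}{4} + E$)
$\frac{1}{- 81 K{\left(4,-1 \right)} \left(2 - 13\right) + L{\left(638,385 \right)}} = \frac{1}{- 81 \left(\frac{5}{4} + 4\right) \left(2 - 13\right) + 584 \cdot 385} = \frac{1}{\left(-81\right) \frac{21}{4} \left(2 - 13\right) + 224840} = \frac{1}{\left(- \frac{1701}{4}\right) \left(-11\right) + 224840} = \frac{1}{\frac{18711}{4} + 224840} = \frac{1}{\frac{918071}{4}} = \frac{4}{918071}$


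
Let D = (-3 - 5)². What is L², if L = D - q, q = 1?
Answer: 3969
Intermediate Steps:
D = 64 (D = (-8)² = 64)
L = 63 (L = 64 - 1*1 = 64 - 1 = 63)
L² = 63² = 3969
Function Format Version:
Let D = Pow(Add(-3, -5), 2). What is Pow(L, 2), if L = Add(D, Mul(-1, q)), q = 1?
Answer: 3969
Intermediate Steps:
D = 64 (D = Pow(-8, 2) = 64)
L = 63 (L = Add(64, Mul(-1, 1)) = Add(64, -1) = 63)
Pow(L, 2) = Pow(63, 2) = 3969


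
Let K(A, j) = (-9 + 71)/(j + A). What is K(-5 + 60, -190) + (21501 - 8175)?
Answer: 1798948/135 ≈ 13326.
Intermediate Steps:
K(A, j) = 62/(A + j)
K(-5 + 60, -190) + (21501 - 8175) = 62/((-5 + 60) - 190) + (21501 - 8175) = 62/(55 - 190) + 13326 = 62/(-135) + 13326 = 62*(-1/135) + 13326 = -62/135 + 13326 = 1798948/135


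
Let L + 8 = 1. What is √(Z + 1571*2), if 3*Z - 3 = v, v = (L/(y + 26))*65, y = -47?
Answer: 8*√443/3 ≈ 56.127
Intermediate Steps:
L = -7 (L = -8 + 1 = -7)
v = 65/3 (v = -7/(-47 + 26)*65 = -7/(-21)*65 = -7*(-1/21)*65 = (⅓)*65 = 65/3 ≈ 21.667)
Z = 74/9 (Z = 1 + (⅓)*(65/3) = 1 + 65/9 = 74/9 ≈ 8.2222)
√(Z + 1571*2) = √(74/9 + 1571*2) = √(74/9 + 3142) = √(28352/9) = 8*√443/3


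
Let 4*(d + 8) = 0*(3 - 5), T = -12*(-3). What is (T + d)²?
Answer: 784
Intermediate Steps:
T = 36
d = -8 (d = -8 + (0*(3 - 5))/4 = -8 + (0*(-2))/4 = -8 + (¼)*0 = -8 + 0 = -8)
(T + d)² = (36 - 8)² = 28² = 784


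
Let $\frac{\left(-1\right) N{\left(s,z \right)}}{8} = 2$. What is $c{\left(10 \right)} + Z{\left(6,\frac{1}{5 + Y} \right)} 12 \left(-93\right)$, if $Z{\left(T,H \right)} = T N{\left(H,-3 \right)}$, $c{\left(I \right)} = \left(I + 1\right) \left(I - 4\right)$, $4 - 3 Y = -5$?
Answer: $107202$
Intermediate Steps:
$Y = 3$ ($Y = \frac{4}{3} - - \frac{5}{3} = \frac{4}{3} + \frac{5}{3} = 3$)
$N{\left(s,z \right)} = -16$ ($N{\left(s,z \right)} = \left(-8\right) 2 = -16$)
$c{\left(I \right)} = \left(1 + I\right) \left(-4 + I\right)$
$Z{\left(T,H \right)} = - 16 T$ ($Z{\left(T,H \right)} = T \left(-16\right) = - 16 T$)
$c{\left(10 \right)} + Z{\left(6,\frac{1}{5 + Y} \right)} 12 \left(-93\right) = \left(-4 + 10^{2} - 30\right) + \left(-16\right) 6 \cdot 12 \left(-93\right) = \left(-4 + 100 - 30\right) + \left(-96\right) 12 \left(-93\right) = 66 - -107136 = 66 + 107136 = 107202$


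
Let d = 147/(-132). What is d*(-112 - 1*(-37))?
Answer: 3675/44 ≈ 83.523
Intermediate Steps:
d = -49/44 (d = 147*(-1/132) = -49/44 ≈ -1.1136)
d*(-112 - 1*(-37)) = -49*(-112 - 1*(-37))/44 = -49*(-112 + 37)/44 = -49/44*(-75) = 3675/44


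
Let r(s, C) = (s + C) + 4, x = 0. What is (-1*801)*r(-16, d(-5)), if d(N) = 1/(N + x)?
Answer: 48861/5 ≈ 9772.2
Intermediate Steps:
d(N) = 1/N (d(N) = 1/(N + 0) = 1/N)
r(s, C) = 4 + C + s (r(s, C) = (C + s) + 4 = 4 + C + s)
(-1*801)*r(-16, d(-5)) = (-1*801)*(4 + 1/(-5) - 16) = -801*(4 - 1/5 - 16) = -801*(-61/5) = 48861/5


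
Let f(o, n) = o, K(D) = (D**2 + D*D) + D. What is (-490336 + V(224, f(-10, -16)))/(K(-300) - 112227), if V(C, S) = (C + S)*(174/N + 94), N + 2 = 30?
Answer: -1094077/157437 ≈ -6.9493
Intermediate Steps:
N = 28 (N = -2 + 30 = 28)
K(D) = D + 2*D**2 (K(D) = (D**2 + D**2) + D = 2*D**2 + D = D + 2*D**2)
V(C, S) = 1403*C/14 + 1403*S/14 (V(C, S) = (C + S)*(174/28 + 94) = (C + S)*(174*(1/28) + 94) = (C + S)*(87/14 + 94) = (C + S)*(1403/14) = 1403*C/14 + 1403*S/14)
(-490336 + V(224, f(-10, -16)))/(K(-300) - 112227) = (-490336 + ((1403/14)*224 + (1403/14)*(-10)))/(-300*(1 + 2*(-300)) - 112227) = (-490336 + (22448 - 7015/7))/(-300*(1 - 600) - 112227) = (-490336 + 150121/7)/(-300*(-599) - 112227) = -3282231/(7*(179700 - 112227)) = -3282231/7/67473 = -3282231/7*1/67473 = -1094077/157437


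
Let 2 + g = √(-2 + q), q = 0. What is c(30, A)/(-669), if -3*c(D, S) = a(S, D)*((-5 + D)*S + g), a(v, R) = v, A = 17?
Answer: 799/223 + 17*I*√2/2007 ≈ 3.583 + 0.011979*I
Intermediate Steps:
g = -2 + I*√2 (g = -2 + √(-2 + 0) = -2 + √(-2) = -2 + I*√2 ≈ -2.0 + 1.4142*I)
c(D, S) = -S*(-2 + I*√2 + S*(-5 + D))/3 (c(D, S) = -S*((-5 + D)*S + (-2 + I*√2))/3 = -S*(S*(-5 + D) + (-2 + I*√2))/3 = -S*(-2 + I*√2 + S*(-5 + D))/3)
c(30, A)/(-669) = ((⅓)*17*(2 + 5*17 - I*√2 - 1*30*17))/(-669) = ((⅓)*17*(2 + 85 - I*√2 - 510))*(-1/669) = ((⅓)*17*(-423 - I*√2))*(-1/669) = (-2397 - 17*I*√2/3)*(-1/669) = 799/223 + 17*I*√2/2007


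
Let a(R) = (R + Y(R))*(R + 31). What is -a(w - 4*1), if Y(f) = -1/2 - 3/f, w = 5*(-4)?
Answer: 1365/8 ≈ 170.63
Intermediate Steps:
w = -20
Y(f) = -½ - 3/f (Y(f) = -1*½ - 3/f = -½ - 3/f)
a(R) = (31 + R)*(R + (-6 - R)/(2*R)) (a(R) = (R + (-6 - R)/(2*R))*(R + 31) = (R + (-6 - R)/(2*R))*(31 + R) = (31 + R)*(R + (-6 - R)/(2*R)))
-a(w - 4*1) = -(-37/2 + (-20 - 4*1)² - 93/(-20 - 4*1) + 61*(-20 - 4*1)/2) = -(-37/2 + (-20 - 4)² - 93/(-20 - 4) + 61*(-20 - 4)/2) = -(-37/2 + (-24)² - 93/(-24) + (61/2)*(-24)) = -(-37/2 + 576 - 93*(-1/24) - 732) = -(-37/2 + 576 + 31/8 - 732) = -1*(-1365/8) = 1365/8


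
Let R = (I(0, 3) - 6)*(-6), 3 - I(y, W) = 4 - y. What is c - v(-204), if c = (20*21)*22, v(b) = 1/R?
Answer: 388079/42 ≈ 9240.0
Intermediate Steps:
I(y, W) = -1 + y (I(y, W) = 3 - (4 - y) = 3 + (-4 + y) = -1 + y)
R = 42 (R = ((-1 + 0) - 6)*(-6) = (-1 - 6)*(-6) = -7*(-6) = 42)
v(b) = 1/42
c = 9240 (c = 420*22 = 9240)
c - v(-204) = 9240 - 1*1/42 = 9240 - 1/42 = 388079/42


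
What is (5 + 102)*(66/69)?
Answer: 2354/23 ≈ 102.35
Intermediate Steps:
(5 + 102)*(66/69) = 107*(66*(1/69)) = 107*(22/23) = 2354/23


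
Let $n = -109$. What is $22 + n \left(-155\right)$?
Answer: $16917$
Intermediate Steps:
$22 + n \left(-155\right) = 22 - -16895 = 22 + 16895 = 16917$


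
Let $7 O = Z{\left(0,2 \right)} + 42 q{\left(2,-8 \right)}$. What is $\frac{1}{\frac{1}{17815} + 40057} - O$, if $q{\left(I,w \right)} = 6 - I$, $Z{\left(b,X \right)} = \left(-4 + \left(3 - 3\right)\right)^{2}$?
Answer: $- \frac{131305119199}{4995308192} \approx -26.286$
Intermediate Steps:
$Z{\left(b,X \right)} = 16$ ($Z{\left(b,X \right)} = \left(-4 + 0\right)^{2} = \left(-4\right)^{2} = 16$)
$O = \frac{184}{7}$ ($O = \frac{16 + 42 \left(6 - 2\right)}{7} = \frac{16 + 42 \cdot 4}{7} = \frac{16 + 168}{7} = \frac{1}{7} \cdot 184 = \frac{184}{7} \approx 26.286$)
$\frac{1}{\frac{1}{17815} + 40057} - O = \frac{1}{\frac{1}{17815} + 40057} - \frac{184}{7} = \frac{1}{\frac{713615456}{17815}} - \frac{184}{7} = \frac{17815}{713615456} - \frac{184}{7} = - \frac{131305119199}{4995308192}$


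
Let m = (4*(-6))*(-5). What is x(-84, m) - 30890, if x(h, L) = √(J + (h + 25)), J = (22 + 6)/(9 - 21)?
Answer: -30890 + 2*I*√138/3 ≈ -30890.0 + 7.8316*I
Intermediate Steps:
J = -7/3 (J = 28/(-12) = 28*(-1/12) = -7/3 ≈ -2.3333)
m = 120 (m = -24*(-5) = 120)
x(h, L) = √(68/3 + h) (x(h, L) = √(-7/3 + (h + 25)) = √(-7/3 + (25 + h)) = √(68/3 + h))
x(-84, m) - 30890 = √(204 + 9*(-84))/3 - 30890 = √(204 - 756)/3 - 30890 = √(-552)/3 - 30890 = (2*I*√138)/3 - 30890 = 2*I*√138/3 - 30890 = -30890 + 2*I*√138/3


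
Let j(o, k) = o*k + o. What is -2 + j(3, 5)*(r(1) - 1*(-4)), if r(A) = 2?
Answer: 106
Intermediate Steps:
j(o, k) = o + k*o (j(o, k) = k*o + o = o + k*o)
-2 + j(3, 5)*(r(1) - 1*(-4)) = -2 + (3*(1 + 5))*(2 - 1*(-4)) = -2 + (3*6)*(2 + 4) = -2 + 18*6 = -2 + 108 = 106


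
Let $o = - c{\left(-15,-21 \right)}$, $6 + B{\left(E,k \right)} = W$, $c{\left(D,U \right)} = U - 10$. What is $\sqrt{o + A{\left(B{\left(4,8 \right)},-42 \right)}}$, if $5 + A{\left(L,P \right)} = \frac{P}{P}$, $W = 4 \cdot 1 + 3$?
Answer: $3 \sqrt{3} \approx 5.1962$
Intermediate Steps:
$W = 7$ ($W = 4 + 3 = 7$)
$c{\left(D,U \right)} = -10 + U$
$B{\left(E,k \right)} = 1$ ($B{\left(E,k \right)} = -6 + 7 = 1$)
$A{\left(L,P \right)} = -4$ ($A{\left(L,P \right)} = -5 + \frac{P}{P} = -5 + 1 = -4$)
$o = 31$ ($o = - (-10 - 21) = \left(-1\right) \left(-31\right) = 31$)
$\sqrt{o + A{\left(B{\left(4,8 \right)},-42 \right)}} = \sqrt{31 - 4} = \sqrt{27} = 3 \sqrt{3}$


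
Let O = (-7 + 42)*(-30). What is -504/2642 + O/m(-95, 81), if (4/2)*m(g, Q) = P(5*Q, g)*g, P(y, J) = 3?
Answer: 180152/25099 ≈ 7.1777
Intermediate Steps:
O = -1050 (O = 35*(-30) = -1050)
m(g, Q) = 3*g/2 (m(g, Q) = (3*g)/2 = 3*g/2)
-504/2642 + O/m(-95, 81) = -504/2642 - 1050/((3/2)*(-95)) = -504*1/2642 - 1050/(-285/2) = -252/1321 - 1050*(-2/285) = -252/1321 + 140/19 = 180152/25099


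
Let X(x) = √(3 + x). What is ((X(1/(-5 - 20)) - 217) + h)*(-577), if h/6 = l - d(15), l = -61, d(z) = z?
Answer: 388321 - 577*√74/5 ≈ 3.8733e+5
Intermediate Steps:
h = -456 (h = 6*(-61 - 1*15) = 6*(-61 - 15) = 6*(-76) = -456)
((X(1/(-5 - 20)) - 217) + h)*(-577) = ((√(3 + 1/(-5 - 20)) - 217) - 456)*(-577) = ((√(3 + 1/(-25)) - 217) - 456)*(-577) = ((√(3 - 1/25) - 217) - 456)*(-577) = ((√(74/25) - 217) - 456)*(-577) = ((√74/5 - 217) - 456)*(-577) = ((-217 + √74/5) - 456)*(-577) = (-673 + √74/5)*(-577) = 388321 - 577*√74/5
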